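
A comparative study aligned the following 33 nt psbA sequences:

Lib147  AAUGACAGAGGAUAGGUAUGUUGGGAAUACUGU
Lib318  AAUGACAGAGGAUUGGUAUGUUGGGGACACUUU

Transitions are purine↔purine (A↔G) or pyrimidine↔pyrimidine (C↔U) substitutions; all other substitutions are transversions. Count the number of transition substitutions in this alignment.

The sequences differ at positions 14 (A/U, transversion), 26 (A/G, transition), 28 (U/C, transition), 32 (G/U, transversion).
Of the 4 differences, 2 transitions and 2 transversions, so the answer is 2.

2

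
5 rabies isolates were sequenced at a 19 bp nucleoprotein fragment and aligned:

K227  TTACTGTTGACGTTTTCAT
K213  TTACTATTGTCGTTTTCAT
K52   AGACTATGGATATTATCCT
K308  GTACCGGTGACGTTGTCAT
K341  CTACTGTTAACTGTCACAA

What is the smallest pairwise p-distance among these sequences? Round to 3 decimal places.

0.105

Pairwise Hamming distances:
  K227 vs K213: 2
  K227 vs K52: 8
  K227 vs K308: 4
  K227 vs K341: 7
  K213 vs K52: 8
  K213 vs K308: 6
  K213 vs K341: 9
  K52 vs K308: 10
  K52 vs K341: 12
  K308 vs K341: 9
The smallest is 2 mismatches, between K227 and K213; p = 2/19 = 0.105.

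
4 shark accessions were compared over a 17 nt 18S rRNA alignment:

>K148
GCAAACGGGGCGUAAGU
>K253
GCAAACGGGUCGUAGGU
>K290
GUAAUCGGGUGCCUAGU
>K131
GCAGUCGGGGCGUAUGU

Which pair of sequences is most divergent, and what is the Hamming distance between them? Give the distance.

Pairwise Hamming distances:
  K148 vs K253: 2
  K148 vs K290: 7
  K148 vs K131: 3
  K253 vs K290: 7
  K253 vs K131: 4
  K290 vs K131: 8
The largest is 8, between K290 and K131.

8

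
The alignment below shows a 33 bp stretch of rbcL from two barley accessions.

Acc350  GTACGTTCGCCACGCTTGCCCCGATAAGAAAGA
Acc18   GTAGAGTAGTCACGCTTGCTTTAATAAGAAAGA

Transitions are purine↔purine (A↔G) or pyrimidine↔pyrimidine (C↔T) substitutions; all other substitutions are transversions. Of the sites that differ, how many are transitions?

6

Differing sites — 4:C/G (Tv); 5:G/A (Ti); 6:T/G (Tv); 8:C/A (Tv); 10:C/T (Ti); 20:C/T (Ti); 21:C/T (Ti); 22:C/T (Ti); 23:G/A (Ti).
Of the 9 differences, 6 transitions and 3 transversions, so the answer is 6.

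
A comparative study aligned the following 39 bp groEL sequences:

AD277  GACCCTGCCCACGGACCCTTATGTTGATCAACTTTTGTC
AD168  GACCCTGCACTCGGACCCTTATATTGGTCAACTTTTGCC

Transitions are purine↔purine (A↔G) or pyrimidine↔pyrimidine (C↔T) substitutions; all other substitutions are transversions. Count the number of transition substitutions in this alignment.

The sequences differ at positions 9 (C/A, transversion), 11 (A/T, transversion), 23 (G/A, transition), 27 (A/G, transition), 38 (T/C, transition).
Of the 5 differences, 3 transitions and 2 transversions, so the answer is 3.

3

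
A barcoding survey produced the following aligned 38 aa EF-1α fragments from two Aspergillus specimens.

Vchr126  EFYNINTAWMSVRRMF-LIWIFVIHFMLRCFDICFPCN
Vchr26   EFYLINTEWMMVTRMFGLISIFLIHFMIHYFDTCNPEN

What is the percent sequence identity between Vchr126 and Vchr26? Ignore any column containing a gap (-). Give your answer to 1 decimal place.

Excluding the 1 gap column leaves 37 comparable sites.
Differing sites — 4:N/L; 8:A/E; 11:S/M; 13:R/T; 20:W/S; 23:V/L; 28:L/I; 29:R/H; 30:C/Y; 33:I/T; 35:F/N; 37:C/E.
25 of the 37 comparable sites match, so the percent identity is 25/37 × 100 = 67.6%.

67.6%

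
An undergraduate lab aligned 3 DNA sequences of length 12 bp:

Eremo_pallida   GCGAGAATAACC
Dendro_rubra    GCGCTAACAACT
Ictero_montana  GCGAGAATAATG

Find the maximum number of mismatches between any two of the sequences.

Pairwise Hamming distances:
  Eremo_pallida vs Dendro_rubra: 4
  Eremo_pallida vs Ictero_montana: 2
  Dendro_rubra vs Ictero_montana: 5
The largest is 5, between Dendro_rubra and Ictero_montana.

5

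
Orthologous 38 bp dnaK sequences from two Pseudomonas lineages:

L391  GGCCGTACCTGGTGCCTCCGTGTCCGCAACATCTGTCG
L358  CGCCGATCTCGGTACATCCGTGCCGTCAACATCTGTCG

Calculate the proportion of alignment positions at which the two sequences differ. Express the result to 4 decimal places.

0.2632

Mismatches occur at site 1 (G→C), site 6 (T→A), site 7 (A→T), site 9 (C→T), site 10 (T→C), site 14 (G→A), site 16 (C→A), site 23 (T→C), site 25 (C→G), site 26 (G→T).
There are 10 differences over 38 sites, so p = 10/38 = 0.2632.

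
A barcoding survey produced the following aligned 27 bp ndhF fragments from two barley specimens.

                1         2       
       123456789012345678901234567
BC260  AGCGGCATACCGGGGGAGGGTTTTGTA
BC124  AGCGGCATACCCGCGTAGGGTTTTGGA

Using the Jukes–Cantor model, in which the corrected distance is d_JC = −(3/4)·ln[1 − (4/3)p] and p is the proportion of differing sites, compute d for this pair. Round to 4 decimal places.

0.1650

The sequences differ at positions 12 (G/C), 14 (G/C), 16 (G/T), 26 (T/G).
p = 4/27 = 0.148148.
d = −0.75 · ln(1 − (4/3)·0.148148) = −0.75 · ln(0.802469) = −0.75 · (-0.220062) = 0.1650.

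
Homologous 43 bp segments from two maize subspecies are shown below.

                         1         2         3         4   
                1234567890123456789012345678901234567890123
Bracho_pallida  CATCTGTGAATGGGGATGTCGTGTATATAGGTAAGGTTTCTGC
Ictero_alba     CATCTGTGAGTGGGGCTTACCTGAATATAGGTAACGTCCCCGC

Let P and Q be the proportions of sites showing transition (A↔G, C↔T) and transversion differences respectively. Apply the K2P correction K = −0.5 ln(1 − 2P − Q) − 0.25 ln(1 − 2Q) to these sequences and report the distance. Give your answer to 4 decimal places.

Mismatches occur at site 10 (A→G, transition), site 16 (A→C, transversion), site 18 (G→T, transversion), site 19 (T→A, transversion), site 21 (G→C, transversion), site 24 (T→A, transversion), site 35 (G→C, transversion), site 38 (T→C, transition), site 39 (T→C, transition), site 41 (T→C, transition).
Of the 10 differences, 4 transitions and 6 transversions over 43 sites: P = 4/43 = 0.093023, Q = 6/43 = 0.139535.
d = −0.5·ln(0.674419) − 0.25·ln(0.720930) = −0.5·(-0.393904) − 0.25·(-0.327213) = 0.2788.

0.2788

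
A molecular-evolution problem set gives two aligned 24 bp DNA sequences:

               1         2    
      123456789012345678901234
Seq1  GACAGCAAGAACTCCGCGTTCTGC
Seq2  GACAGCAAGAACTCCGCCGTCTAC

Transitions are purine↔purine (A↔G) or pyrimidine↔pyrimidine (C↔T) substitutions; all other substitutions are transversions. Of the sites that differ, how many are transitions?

Mismatches occur at site 18 (G/C, transversion), site 19 (T/G, transversion), site 23 (G/A, transition).
Of the 3 differences, 1 transition and 2 transversions, so the answer is 1.

1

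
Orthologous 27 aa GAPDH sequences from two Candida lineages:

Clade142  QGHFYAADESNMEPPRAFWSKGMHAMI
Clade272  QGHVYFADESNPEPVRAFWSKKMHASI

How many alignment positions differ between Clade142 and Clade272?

Mismatches occur at site 4 (F→V), site 6 (A→F), site 12 (M→P), site 15 (P→V), site 22 (G→K), site 26 (M→S).
That gives 6 mismatches out of 27 aligned sites, so the Hamming distance is 6.

6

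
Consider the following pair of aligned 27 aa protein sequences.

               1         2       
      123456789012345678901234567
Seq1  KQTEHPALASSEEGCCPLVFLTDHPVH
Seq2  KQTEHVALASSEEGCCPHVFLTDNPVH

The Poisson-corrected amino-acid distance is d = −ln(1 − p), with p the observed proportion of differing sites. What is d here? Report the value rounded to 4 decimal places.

0.1178

Differing sites — 6:P/V; 18:L/H; 24:H/N.
p = 3/27 = 0.111111.
d = −ln(1 − 0.111111) = −ln(0.888889) = 0.1178.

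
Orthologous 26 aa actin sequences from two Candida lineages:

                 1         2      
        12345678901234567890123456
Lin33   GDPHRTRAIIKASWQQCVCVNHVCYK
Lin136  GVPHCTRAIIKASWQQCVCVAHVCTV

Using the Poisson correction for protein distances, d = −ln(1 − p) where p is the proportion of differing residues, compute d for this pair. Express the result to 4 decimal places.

The sequences differ at positions 2 (D/V), 5 (R/C), 21 (N/A), 25 (Y/T), 26 (K/V).
p = 5/26 = 0.192308.
d = −ln(1 − 0.192308) = −ln(0.807692) = 0.2136.

0.2136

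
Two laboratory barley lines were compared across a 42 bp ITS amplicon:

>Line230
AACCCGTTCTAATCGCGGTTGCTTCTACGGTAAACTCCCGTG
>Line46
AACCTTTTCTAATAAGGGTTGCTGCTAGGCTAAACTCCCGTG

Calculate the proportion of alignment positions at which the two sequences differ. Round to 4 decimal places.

Differing sites — 5:C/T; 6:G/T; 14:C/A; 15:G/A; 16:C/G; 24:T/G; 28:C/G; 30:G/C.
There are 8 differences over 42 sites, so p = 8/42 = 0.1905.

0.1905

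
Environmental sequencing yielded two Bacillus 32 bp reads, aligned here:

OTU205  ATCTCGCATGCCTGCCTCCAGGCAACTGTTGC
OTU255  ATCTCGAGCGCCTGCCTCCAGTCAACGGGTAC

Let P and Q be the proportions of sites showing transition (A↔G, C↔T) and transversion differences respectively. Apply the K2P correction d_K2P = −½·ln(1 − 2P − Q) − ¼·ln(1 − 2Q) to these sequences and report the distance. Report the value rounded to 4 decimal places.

Differing sites — 7:C/A (Tv); 8:A/G (Ti); 9:T/C (Ti); 22:G/T (Tv); 27:T/G (Tv); 29:T/G (Tv); 31:G/A (Ti).
Of the 7 differences, 3 transitions and 4 transversions over 32 sites: P = 3/32 = 0.093750, Q = 4/32 = 0.125000.
d = −0.5·ln(0.687500) − 0.25·ln(0.750000) = −0.5·(-0.374693) − 0.25·(-0.287682) = 0.2593.

0.2593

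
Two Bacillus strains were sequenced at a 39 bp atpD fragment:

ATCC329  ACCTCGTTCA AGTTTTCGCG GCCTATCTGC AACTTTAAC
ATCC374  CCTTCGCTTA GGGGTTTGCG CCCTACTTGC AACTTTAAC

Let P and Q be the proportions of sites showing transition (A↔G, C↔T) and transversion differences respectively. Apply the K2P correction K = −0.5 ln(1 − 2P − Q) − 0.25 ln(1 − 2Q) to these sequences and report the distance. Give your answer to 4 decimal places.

Mismatches occur at site 1 (A↔C, transversion), site 3 (C↔T, transition), site 7 (T↔C, transition), site 9 (C↔T, transition), site 11 (A↔G, transition), site 13 (T↔G, transversion), site 14 (T↔G, transversion), site 17 (C↔T, transition), site 21 (G↔C, transversion), site 26 (T↔C, transition), site 27 (C↔T, transition).
Of the 11 differences, 7 transitions and 4 transversions over 39 sites: P = 7/39 = 0.179487, Q = 4/39 = 0.102564.
d = −0.5·ln(0.538462) − 0.25·ln(0.794872) = −0.5·(-0.619038) − 0.25·(-0.229574) = 0.3669.

0.3669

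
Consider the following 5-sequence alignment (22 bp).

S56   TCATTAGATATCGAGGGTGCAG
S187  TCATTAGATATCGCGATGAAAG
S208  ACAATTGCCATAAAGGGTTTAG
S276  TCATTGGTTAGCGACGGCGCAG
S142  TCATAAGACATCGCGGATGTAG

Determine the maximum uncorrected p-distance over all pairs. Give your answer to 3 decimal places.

0.591

Pairwise Hamming distances:
  S56 vs S187: 6
  S56 vs S208: 9
  S56 vs S276: 5
  S56 vs S142: 5
  S187 vs S208: 13
  S187 vs S276: 10
  S187 vs S142: 7
  S208 vs S276: 12
  S208 vs S142: 10
  S276 vs S142: 10
The largest is 13 mismatches, between S187 and S208; p = 13/22 = 0.591.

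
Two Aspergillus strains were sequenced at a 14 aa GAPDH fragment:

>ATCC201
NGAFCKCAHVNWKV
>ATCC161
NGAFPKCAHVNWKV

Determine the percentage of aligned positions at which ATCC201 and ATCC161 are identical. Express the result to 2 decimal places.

Differing sites — 5:C/P.
13 of the 14 sites match, so the percent identity is 13/14 × 100 = 92.86%.

92.86%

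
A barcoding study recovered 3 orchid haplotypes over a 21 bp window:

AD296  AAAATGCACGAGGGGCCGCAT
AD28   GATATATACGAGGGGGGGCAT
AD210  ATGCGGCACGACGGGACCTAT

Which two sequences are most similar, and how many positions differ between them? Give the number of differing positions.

6

Pairwise Hamming distances:
  AD296 vs AD28: 6
  AD296 vs AD210: 8
  AD28 vs AD210: 12
The smallest is 6, between AD296 and AD28.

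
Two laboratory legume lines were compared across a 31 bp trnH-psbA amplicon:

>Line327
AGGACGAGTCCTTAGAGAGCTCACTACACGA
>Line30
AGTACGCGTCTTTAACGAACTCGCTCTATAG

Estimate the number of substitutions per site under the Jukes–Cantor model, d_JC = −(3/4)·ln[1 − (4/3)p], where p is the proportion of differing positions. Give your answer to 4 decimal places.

Mismatches occur at site 3 (G↔T), site 7 (A↔C), site 11 (C↔T), site 15 (G↔A), site 16 (A↔C), site 19 (G↔A), site 23 (A↔G), site 26 (A↔C), site 27 (C↔T), site 29 (C↔T), site 30 (G↔A), site 31 (A↔G).
p = 12/31 = 0.387097.
d = −0.75 · ln(1 − (4/3)·0.387097) = −0.75 · ln(0.483871) = −0.75 · (-0.725937) = 0.5445.

0.5445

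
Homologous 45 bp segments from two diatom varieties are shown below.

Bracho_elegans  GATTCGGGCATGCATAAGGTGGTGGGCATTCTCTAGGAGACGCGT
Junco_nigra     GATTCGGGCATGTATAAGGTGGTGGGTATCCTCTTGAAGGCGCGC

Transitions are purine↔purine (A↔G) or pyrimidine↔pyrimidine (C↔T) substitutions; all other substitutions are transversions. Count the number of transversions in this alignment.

1

Differing sites — 13:C/T (Ti); 27:C/T (Ti); 30:T/C (Ti); 35:A/T (Tv); 37:G/A (Ti); 40:A/G (Ti); 45:T/C (Ti).
Of the 7 differences, 6 transitions and 1 transversion, so the answer is 1.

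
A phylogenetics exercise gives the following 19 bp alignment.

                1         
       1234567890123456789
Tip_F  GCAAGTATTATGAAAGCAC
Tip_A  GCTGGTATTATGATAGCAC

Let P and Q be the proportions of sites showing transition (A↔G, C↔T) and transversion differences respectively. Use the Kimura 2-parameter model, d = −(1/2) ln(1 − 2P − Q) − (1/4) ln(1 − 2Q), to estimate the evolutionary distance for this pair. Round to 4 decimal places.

The sequences differ at positions 3 (A/T, transversion), 4 (A/G, transition), 14 (A/T, transversion).
Of the 3 differences, 1 transition and 2 transversions over 19 sites: P = 1/19 = 0.052632, Q = 2/19 = 0.105263.
d = −0.5·ln(0.789473) − 0.25·ln(0.789474) = −0.5·(-0.236390) − 0.25·(-0.236388) = 0.1773.

0.1773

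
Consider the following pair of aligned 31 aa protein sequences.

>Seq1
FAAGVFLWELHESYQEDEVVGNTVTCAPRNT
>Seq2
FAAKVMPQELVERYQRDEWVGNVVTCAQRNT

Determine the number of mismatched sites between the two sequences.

The sequences differ at positions 4 (G/K), 6 (F/M), 7 (L/P), 8 (W/Q), 11 (H/V), 13 (S/R), 16 (E/R), 19 (V/W), 23 (T/V), 28 (P/Q).
That gives 10 mismatches out of 31 aligned sites, so the Hamming distance is 10.

10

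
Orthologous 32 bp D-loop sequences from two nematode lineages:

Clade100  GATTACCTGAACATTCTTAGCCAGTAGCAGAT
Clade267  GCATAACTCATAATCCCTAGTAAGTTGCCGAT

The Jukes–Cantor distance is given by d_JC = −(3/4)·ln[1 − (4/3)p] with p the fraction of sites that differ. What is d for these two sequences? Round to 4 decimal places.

The sequences differ at positions 2 (A/C), 3 (T/A), 6 (C/A), 9 (G/C), 11 (A/T), 12 (C/A), 15 (T/C), 17 (T/C), 21 (C/T), 22 (C/A), 26 (A/T), 29 (A/C).
p = 12/32 = 0.375000.
d = −0.75 · ln(1 − (4/3)·0.375000) = −0.75 · ln(0.500000) = −0.75 · (-0.693147) = 0.5199.

0.5199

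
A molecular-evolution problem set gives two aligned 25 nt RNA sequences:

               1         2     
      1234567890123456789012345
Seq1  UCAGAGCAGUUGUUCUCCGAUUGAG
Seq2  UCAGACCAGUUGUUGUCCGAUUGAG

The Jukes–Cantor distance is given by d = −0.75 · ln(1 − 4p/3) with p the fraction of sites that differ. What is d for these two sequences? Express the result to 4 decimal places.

Differing sites — 6:G/C; 15:C/G.
p = 2/25 = 0.080000.
d = −0.75 · ln(1 − (4/3)·0.080000) = −0.75 · ln(0.893333) = −0.75 · (-0.112796) = 0.0846.

0.0846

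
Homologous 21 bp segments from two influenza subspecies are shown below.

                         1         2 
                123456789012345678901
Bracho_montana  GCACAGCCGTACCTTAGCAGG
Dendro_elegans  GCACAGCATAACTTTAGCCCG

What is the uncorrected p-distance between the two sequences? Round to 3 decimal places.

0.286

Differing sites — 8:C/A; 9:G/T; 10:T/A; 13:C/T; 19:A/C; 20:G/C.
There are 6 differences over 21 sites, so p = 6/21 = 0.286.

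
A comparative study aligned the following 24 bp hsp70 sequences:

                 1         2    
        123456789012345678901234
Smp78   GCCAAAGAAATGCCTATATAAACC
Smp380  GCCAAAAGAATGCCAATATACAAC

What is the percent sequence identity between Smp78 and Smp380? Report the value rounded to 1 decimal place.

Mismatches occur at site 7 (G/A), site 8 (A/G), site 15 (T/A), site 21 (A/C), site 23 (C/A).
19 of the 24 sites match, so the percent identity is 19/24 × 100 = 79.2%.

79.2%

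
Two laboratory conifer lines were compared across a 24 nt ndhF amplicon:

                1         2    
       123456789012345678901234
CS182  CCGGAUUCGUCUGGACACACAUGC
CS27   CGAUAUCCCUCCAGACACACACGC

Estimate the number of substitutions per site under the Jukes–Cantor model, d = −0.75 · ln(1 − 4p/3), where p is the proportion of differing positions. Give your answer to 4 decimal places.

The sequences differ at positions 2 (C/G), 3 (G/A), 4 (G/U), 7 (U/C), 9 (G/C), 12 (U/C), 13 (G/A), 22 (U/C).
p = 8/24 = 0.333333.
d = −0.75 · ln(1 − (4/3)·0.333333) = −0.75 · ln(0.555556) = −0.75 · (-0.587786) = 0.4408.

0.4408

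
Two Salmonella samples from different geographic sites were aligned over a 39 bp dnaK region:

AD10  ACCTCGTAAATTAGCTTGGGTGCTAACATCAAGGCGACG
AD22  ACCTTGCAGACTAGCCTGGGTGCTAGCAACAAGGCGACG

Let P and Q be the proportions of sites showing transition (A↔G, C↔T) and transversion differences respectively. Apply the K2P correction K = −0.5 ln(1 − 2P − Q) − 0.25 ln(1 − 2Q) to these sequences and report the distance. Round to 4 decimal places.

Differing sites — 5:C/T (Ti); 7:T/C (Ti); 9:A/G (Ti); 11:T/C (Ti); 16:T/C (Ti); 26:A/G (Ti); 29:T/A (Tv).
Of the 7 differences, 6 transitions and 1 transversion over 39 sites: P = 6/39 = 0.153846, Q = 1/39 = 0.025641.
d = −0.5·ln(0.666667) − 0.25·ln(0.948718) = −0.5·(-0.405465) − 0.25·(-0.052644) = 0.2159.

0.2159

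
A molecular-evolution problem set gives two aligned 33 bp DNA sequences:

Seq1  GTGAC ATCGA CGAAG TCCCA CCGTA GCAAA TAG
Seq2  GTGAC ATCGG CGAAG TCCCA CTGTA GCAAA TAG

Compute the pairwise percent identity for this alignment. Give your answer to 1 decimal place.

The sequences differ at positions 10 (A/G), 22 (C/T).
31 of the 33 sites match, so the percent identity is 31/33 × 100 = 93.9%.

93.9%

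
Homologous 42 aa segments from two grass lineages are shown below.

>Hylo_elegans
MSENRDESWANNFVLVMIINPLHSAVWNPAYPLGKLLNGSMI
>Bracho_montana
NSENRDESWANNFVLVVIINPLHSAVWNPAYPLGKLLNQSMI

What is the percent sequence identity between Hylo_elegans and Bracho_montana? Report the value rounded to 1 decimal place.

The sequences differ at positions 1 (M/N), 17 (M/V), 39 (G/Q).
39 of the 42 sites match, so the percent identity is 39/42 × 100 = 92.9%.

92.9%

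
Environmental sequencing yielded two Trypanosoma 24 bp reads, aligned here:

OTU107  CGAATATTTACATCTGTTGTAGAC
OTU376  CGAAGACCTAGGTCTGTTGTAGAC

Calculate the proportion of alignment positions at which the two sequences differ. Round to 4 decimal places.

0.2083

Mismatches occur at site 5 (T↔G), site 7 (T↔C), site 8 (T↔C), site 11 (C↔G), site 12 (A↔G).
There are 5 differences over 24 sites, so p = 5/24 = 0.2083.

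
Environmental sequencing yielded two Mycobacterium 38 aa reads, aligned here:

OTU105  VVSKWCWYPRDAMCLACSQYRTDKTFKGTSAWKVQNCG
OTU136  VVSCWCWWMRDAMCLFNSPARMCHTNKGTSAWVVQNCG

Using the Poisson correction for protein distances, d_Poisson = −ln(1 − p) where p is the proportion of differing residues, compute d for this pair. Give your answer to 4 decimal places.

0.3795

Differing sites — 4:K/C; 8:Y/W; 9:P/M; 16:A/F; 17:C/N; 19:Q/P; 20:Y/A; 22:T/M; 23:D/C; 24:K/H; 26:F/N; 33:K/V.
p = 12/38 = 0.315789.
d = −ln(1 − 0.315789) = −ln(0.684211) = 0.3795.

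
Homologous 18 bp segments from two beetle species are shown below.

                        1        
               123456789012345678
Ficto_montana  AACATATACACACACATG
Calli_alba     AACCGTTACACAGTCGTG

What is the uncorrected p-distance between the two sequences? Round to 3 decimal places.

Differing sites — 4:A/C; 5:T/G; 6:A/T; 13:C/G; 14:A/T; 16:A/G.
There are 6 differences over 18 sites, so p = 6/18 = 0.333.

0.333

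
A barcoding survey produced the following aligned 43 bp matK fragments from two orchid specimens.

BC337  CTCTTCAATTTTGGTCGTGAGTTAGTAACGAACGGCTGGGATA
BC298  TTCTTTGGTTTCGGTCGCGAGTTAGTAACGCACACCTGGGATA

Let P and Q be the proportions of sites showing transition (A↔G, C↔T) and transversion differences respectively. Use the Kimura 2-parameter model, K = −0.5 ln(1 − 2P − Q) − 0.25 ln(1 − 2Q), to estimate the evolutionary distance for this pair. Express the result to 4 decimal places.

0.2571

Differing sites — 1:C/T (Ti); 6:C/T (Ti); 7:A/G (Ti); 8:A/G (Ti); 12:T/C (Ti); 18:T/C (Ti); 31:A/C (Tv); 34:G/A (Ti); 35:G/C (Tv).
Of the 9 differences, 7 transitions and 2 transversions over 43 sites: P = 7/43 = 0.162791, Q = 2/43 = 0.046512.
d = −0.5·ln(0.627906) − 0.25·ln(0.906976) = −0.5·(-0.465365) − 0.25·(-0.097639) = 0.2571.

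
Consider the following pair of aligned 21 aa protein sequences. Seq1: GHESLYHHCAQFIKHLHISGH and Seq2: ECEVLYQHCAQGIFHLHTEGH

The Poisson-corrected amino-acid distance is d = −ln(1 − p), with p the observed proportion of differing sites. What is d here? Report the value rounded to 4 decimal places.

Differing sites — 1:G/E; 2:H/C; 4:S/V; 7:H/Q; 12:F/G; 14:K/F; 18:I/T; 19:S/E.
p = 8/21 = 0.380952.
d = −ln(1 − 0.380952) = −ln(0.619048) = 0.4796.

0.4796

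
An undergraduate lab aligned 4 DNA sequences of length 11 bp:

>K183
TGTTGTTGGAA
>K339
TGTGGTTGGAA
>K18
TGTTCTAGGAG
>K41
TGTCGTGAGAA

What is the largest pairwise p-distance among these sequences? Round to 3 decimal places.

Pairwise Hamming distances:
  K183 vs K339: 1
  K183 vs K18: 3
  K183 vs K41: 3
  K339 vs K18: 4
  K339 vs K41: 3
  K18 vs K41: 5
The largest is 5 mismatches, between K18 and K41; p = 5/11 = 0.455.

0.455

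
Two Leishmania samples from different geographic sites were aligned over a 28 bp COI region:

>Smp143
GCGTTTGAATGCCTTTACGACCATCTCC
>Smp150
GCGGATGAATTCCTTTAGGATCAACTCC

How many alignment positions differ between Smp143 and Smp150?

6

The sequences differ at positions 4 (T/G), 5 (T/A), 11 (G/T), 18 (C/G), 21 (C/T), 24 (T/A).
That gives 6 mismatches out of 28 aligned sites, so the Hamming distance is 6.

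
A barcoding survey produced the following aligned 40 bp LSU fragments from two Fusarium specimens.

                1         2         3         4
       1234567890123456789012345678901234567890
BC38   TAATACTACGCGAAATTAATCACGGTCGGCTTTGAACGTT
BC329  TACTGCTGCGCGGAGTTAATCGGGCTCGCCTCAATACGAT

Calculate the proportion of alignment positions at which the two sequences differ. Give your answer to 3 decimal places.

The sequences differ at positions 3 (A/C), 5 (A/G), 8 (A/G), 13 (A/G), 15 (A/G), 22 (A/G), 23 (C/G), 25 (G/C), 29 (G/C), 32 (T/C), 33 (T/A), 34 (G/A), 35 (A/T), 39 (T/A).
There are 14 differences over 40 sites, so p = 14/40 = 0.350.

0.350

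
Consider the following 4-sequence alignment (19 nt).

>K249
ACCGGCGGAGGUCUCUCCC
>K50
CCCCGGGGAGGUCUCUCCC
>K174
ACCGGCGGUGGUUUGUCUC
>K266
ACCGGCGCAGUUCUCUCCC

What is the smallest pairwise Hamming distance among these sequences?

2

Pairwise Hamming distances:
  K249 vs K50: 3
  K249 vs K174: 4
  K249 vs K266: 2
  K50 vs K174: 7
  K50 vs K266: 5
  K174 vs K266: 6
The smallest is 2, between K249 and K266.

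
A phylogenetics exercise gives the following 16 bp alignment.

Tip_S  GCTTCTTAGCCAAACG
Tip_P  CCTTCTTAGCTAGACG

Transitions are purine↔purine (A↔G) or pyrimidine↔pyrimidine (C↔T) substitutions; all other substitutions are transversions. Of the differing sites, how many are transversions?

1

The sequences differ at positions 1 (G/C, transversion), 11 (C/T, transition), 13 (A/G, transition).
Of the 3 differences, 2 transitions and 1 transversion, so the answer is 1.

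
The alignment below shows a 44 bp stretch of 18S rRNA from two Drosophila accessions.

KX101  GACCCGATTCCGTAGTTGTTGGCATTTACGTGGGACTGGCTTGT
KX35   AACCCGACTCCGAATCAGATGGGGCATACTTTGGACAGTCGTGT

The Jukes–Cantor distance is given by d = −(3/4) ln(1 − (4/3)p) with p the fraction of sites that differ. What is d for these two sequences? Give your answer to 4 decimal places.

0.4975

The sequences differ at positions 1 (G/A), 8 (T/C), 13 (T/A), 15 (G/T), 16 (T/C), 17 (T/A), 19 (T/A), 23 (C/G), 24 (A/G), 25 (T/C), 26 (T/A), 30 (G/T), 32 (G/T), 37 (T/A), 39 (G/T), 41 (T/G).
p = 16/44 = 0.363636.
d = −0.75 · ln(1 − (4/3)·0.363636) = −0.75 · ln(0.515152) = −0.75 · (-0.663293) = 0.4975.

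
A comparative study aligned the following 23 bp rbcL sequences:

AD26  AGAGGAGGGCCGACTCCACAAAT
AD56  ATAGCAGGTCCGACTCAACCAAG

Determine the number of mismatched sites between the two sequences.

6

Differing sites — 2:G/T; 5:G/C; 9:G/T; 17:C/A; 20:A/C; 23:T/G.
That gives 6 mismatches out of 23 aligned sites, so the Hamming distance is 6.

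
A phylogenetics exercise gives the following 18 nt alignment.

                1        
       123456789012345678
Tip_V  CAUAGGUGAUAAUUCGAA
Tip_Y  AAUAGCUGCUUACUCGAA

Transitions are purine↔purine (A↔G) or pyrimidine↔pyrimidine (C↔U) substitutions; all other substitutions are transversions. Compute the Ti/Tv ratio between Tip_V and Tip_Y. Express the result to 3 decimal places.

Differing sites — 1:C/A (Tv); 6:G/C (Tv); 9:A/C (Tv); 11:A/U (Tv); 13:U/C (Ti).
Of the 5 differences, 1 transition and 4 transversions, so Ti/Tv = 1/4 = 0.250.

0.250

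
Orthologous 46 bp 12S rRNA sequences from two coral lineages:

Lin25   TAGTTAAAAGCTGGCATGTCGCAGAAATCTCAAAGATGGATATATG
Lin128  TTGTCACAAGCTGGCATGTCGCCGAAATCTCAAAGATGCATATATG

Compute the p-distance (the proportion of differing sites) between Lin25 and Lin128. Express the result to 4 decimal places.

0.1087

Differing sites — 2:A/T; 5:T/C; 7:A/C; 23:A/C; 39:G/C.
There are 5 differences over 46 sites, so p = 5/46 = 0.1087.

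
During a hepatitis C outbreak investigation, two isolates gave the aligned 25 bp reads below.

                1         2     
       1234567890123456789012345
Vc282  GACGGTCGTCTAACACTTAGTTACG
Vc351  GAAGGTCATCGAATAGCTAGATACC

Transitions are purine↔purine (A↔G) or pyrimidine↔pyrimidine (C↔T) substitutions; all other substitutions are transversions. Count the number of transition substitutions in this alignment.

The sequences differ at positions 3 (C/A, transversion), 8 (G/A, transition), 11 (T/G, transversion), 14 (C/T, transition), 16 (C/G, transversion), 17 (T/C, transition), 21 (T/A, transversion), 25 (G/C, transversion).
Of the 8 differences, 3 transitions and 5 transversions, so the answer is 3.

3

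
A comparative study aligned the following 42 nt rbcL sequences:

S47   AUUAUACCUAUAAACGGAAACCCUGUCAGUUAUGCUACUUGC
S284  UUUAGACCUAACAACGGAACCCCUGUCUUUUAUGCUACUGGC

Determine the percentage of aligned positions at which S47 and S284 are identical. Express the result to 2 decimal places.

80.95%

Mismatches occur at site 1 (A→U), site 5 (U→G), site 11 (U→A), site 12 (A→C), site 20 (A→C), site 28 (A→U), site 29 (G→U), site 40 (U→G).
34 of the 42 sites match, so the percent identity is 34/42 × 100 = 80.95%.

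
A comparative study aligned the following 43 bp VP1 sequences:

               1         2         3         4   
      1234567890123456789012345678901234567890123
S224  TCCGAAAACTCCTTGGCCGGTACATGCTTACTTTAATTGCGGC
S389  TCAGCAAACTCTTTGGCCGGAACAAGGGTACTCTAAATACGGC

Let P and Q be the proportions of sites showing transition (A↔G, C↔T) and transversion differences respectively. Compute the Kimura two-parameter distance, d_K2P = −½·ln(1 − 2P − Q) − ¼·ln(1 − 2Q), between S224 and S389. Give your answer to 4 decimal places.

0.2785

Differing sites — 3:C/A (Tv); 5:A/C (Tv); 12:C/T (Ti); 21:T/A (Tv); 25:T/A (Tv); 27:C/G (Tv); 28:T/G (Tv); 33:T/C (Ti); 37:T/A (Tv); 39:G/A (Ti).
Of the 10 differences, 3 transitions and 7 transversions over 43 sites: P = 3/43 = 0.069767, Q = 7/43 = 0.162791.
d = −0.5·ln(0.697675) − 0.25·ln(0.674418) = −0.5·(-0.360002) − 0.25·(-0.393905) = 0.2785.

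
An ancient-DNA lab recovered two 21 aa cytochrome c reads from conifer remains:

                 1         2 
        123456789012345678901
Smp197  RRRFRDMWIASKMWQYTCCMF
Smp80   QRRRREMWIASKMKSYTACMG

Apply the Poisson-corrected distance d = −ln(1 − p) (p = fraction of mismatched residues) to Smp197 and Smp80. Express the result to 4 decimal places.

Mismatches occur at site 1 (R↔Q), site 4 (F↔R), site 6 (D↔E), site 14 (W↔K), site 15 (Q↔S), site 18 (C↔A), site 21 (F↔G).
p = 7/21 = 0.333333.
d = −ln(1 − 0.333333) = −ln(0.666667) = 0.4055.

0.4055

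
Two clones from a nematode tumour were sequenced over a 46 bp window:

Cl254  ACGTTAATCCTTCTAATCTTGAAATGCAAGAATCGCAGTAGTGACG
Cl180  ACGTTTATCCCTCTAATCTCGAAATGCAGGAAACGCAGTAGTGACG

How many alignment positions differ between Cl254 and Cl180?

5

The sequences differ at positions 6 (A/T), 11 (T/C), 20 (T/C), 29 (A/G), 33 (T/A).
That gives 5 mismatches out of 46 aligned sites, so the Hamming distance is 5.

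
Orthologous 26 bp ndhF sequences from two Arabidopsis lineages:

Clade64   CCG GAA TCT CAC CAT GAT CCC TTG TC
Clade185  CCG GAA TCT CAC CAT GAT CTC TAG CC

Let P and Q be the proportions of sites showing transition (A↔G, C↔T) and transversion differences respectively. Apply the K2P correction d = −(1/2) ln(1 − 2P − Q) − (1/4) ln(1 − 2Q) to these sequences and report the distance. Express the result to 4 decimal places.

The sequences differ at positions 20 (C/T, transition), 23 (T/A, transversion), 25 (T/C, transition).
Of the 3 differences, 2 transitions and 1 transversion over 26 sites: P = 2/26 = 0.076923, Q = 1/26 = 0.038462.
d = −0.5·ln(0.807692) − 0.25·ln(0.923076) = −0.5·(-0.213574) − 0.25·(-0.080044) = 0.1268.

0.1268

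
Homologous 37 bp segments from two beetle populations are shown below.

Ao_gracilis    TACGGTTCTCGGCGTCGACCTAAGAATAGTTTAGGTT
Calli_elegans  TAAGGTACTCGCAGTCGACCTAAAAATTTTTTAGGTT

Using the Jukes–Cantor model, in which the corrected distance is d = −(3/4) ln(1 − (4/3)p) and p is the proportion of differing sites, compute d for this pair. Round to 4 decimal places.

The sequences differ at positions 3 (C/A), 7 (T/A), 12 (G/C), 13 (C/A), 24 (G/A), 28 (A/T), 29 (G/T).
p = 7/37 = 0.189189.
d = −0.75 · ln(1 − (4/3)·0.189189) = −0.75 · ln(0.747748) = −0.75 · (-0.290689) = 0.2180.

0.2180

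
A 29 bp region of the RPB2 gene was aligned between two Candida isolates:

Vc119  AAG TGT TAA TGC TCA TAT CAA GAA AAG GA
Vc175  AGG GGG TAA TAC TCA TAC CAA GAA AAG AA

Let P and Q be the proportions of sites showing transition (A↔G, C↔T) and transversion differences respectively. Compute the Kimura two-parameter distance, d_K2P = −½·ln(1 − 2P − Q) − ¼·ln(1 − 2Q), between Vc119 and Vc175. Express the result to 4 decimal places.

0.2485

Mismatches occur at site 2 (A↔G, transition), site 4 (T↔G, transversion), site 6 (T↔G, transversion), site 11 (G↔A, transition), site 18 (T↔C, transition), site 28 (G↔A, transition).
Of the 6 differences, 4 transitions and 2 transversions over 29 sites: P = 4/29 = 0.137931, Q = 2/29 = 0.068966.
d = −0.5·ln(0.655172) − 0.25·ln(0.862068) = −0.5·(-0.422857) − 0.25·(-0.148421) = 0.2485.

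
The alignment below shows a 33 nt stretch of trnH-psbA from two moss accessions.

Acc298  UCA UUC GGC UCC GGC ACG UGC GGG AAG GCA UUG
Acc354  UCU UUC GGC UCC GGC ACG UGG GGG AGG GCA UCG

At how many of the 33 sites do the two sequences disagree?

Mismatches occur at site 3 (A/U), site 21 (C/G), site 26 (A/G), site 32 (U/C).
That gives 4 mismatches out of 33 aligned sites, so the Hamming distance is 4.

4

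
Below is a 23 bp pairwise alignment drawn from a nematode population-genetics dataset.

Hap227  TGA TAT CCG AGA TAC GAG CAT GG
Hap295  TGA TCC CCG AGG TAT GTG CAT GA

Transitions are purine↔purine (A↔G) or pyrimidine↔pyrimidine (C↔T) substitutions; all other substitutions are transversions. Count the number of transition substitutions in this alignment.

Mismatches occur at site 5 (A/C, transversion), site 6 (T/C, transition), site 12 (A/G, transition), site 15 (C/T, transition), site 17 (A/T, transversion), site 23 (G/A, transition).
Of the 6 differences, 4 transitions and 2 transversions, so the answer is 4.

4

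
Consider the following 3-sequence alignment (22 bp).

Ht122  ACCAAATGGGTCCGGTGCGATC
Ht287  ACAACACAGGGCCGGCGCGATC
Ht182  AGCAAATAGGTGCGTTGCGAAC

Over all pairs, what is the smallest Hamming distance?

Pairwise Hamming distances:
  Ht122 vs Ht287: 6
  Ht122 vs Ht182: 5
  Ht287 vs Ht182: 9
The smallest is 5, between Ht122 and Ht182.

5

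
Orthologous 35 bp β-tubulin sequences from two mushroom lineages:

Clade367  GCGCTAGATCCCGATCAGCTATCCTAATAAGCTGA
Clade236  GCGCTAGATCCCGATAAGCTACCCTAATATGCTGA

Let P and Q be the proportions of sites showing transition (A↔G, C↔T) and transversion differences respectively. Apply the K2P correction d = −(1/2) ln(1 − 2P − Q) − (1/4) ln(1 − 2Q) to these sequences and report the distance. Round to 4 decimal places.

0.0910

The sequences differ at positions 16 (C/A, transversion), 22 (T/C, transition), 30 (A/T, transversion).
Of the 3 differences, 1 transition and 2 transversions over 35 sites: P = 1/35 = 0.028571, Q = 2/35 = 0.057143.
d = −0.5·ln(0.885715) − 0.25·ln(0.885714) = −0.5·(-0.121360) − 0.25·(-0.121361) = 0.0910.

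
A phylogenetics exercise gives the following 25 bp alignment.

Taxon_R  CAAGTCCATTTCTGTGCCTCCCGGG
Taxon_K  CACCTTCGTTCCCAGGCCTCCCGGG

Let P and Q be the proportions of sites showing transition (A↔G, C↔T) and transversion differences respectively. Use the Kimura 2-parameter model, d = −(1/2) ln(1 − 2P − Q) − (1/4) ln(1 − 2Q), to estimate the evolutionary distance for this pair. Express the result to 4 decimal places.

0.4356

The sequences differ at positions 3 (A/C, transversion), 4 (G/C, transversion), 6 (C/T, transition), 8 (A/G, transition), 11 (T/C, transition), 13 (T/C, transition), 14 (G/A, transition), 15 (T/G, transversion).
Of the 8 differences, 5 transitions and 3 transversions over 25 sites: P = 5/25 = 0.200000, Q = 3/25 = 0.120000.
d = −0.5·ln(0.480000) − 0.25·ln(0.760000) = −0.5·(-0.733969) − 0.25·(-0.274437) = 0.4356.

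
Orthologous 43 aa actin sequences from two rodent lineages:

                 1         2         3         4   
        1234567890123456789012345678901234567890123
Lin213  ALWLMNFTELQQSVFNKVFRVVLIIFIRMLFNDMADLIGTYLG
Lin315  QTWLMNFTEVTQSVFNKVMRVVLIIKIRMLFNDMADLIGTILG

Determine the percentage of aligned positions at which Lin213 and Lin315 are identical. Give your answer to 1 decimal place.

Differing sites — 1:A/Q; 2:L/T; 10:L/V; 11:Q/T; 19:F/M; 26:F/K; 41:Y/I.
36 of the 43 sites match, so the percent identity is 36/43 × 100 = 83.7%.

83.7%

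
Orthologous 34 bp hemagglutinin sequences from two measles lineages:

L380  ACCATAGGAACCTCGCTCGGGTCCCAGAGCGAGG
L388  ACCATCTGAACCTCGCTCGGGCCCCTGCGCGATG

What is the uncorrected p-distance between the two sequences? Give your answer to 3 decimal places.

Differing sites — 6:A/C; 7:G/T; 22:T/C; 26:A/T; 28:A/C; 33:G/T.
There are 6 differences over 34 sites, so p = 6/34 = 0.176.

0.176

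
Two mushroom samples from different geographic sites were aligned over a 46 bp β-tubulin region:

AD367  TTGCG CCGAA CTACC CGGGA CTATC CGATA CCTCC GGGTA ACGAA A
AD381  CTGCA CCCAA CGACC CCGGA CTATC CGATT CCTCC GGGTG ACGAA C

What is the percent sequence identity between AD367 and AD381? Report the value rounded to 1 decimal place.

82.6%

The sequences differ at positions 1 (T/C), 5 (G/A), 8 (G/C), 12 (T/G), 17 (G/C), 30 (A/T), 40 (A/G), 46 (A/C).
38 of the 46 sites match, so the percent identity is 38/46 × 100 = 82.6%.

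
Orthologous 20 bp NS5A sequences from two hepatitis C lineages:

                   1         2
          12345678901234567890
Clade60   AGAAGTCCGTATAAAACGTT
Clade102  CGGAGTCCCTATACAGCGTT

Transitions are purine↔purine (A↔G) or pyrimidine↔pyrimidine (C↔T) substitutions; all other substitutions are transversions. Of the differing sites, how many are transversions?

The sequences differ at positions 1 (A/C, transversion), 3 (A/G, transition), 9 (G/C, transversion), 14 (A/C, transversion), 16 (A/G, transition).
Of the 5 differences, 2 transitions and 3 transversions, so the answer is 3.

3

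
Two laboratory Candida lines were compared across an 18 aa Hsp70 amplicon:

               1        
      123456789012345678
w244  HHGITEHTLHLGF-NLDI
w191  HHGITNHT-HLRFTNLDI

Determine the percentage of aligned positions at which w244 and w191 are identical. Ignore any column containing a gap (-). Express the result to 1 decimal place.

87.5%

Excluding the 2 gap columns leaves 16 comparable sites.
Differing sites — 6:E/N; 12:G/R.
14 of the 16 comparable sites match, so the percent identity is 14/16 × 100 = 87.5%.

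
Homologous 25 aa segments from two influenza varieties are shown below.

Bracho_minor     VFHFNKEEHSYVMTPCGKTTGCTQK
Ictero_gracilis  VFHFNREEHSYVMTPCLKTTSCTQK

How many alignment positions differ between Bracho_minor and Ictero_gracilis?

The sequences differ at positions 6 (K/R), 17 (G/L), 21 (G/S).
That gives 3 mismatches out of 25 aligned sites, so the Hamming distance is 3.

3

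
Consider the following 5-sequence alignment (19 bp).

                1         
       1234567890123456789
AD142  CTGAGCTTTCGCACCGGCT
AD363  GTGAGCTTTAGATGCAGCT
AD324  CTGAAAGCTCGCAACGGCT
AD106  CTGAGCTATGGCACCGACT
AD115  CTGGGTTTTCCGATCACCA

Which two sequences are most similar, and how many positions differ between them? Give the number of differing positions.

3

Pairwise Hamming distances:
  AD142 vs AD363: 6
  AD142 vs AD324: 5
  AD142 vs AD106: 3
  AD142 vs AD115: 8
  AD363 vs AD324: 10
  AD363 vs AD106: 8
  AD363 vs AD115: 10
  AD324 vs AD106: 7
  AD324 vs AD115: 11
  AD106 vs AD115: 10
The smallest is 3, between AD142 and AD106.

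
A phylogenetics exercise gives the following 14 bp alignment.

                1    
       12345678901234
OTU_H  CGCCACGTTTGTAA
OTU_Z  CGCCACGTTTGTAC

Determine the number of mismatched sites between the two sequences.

1

The sequences differ at position 14 (A/C).
That gives 1 mismatch out of 14 aligned sites, so the Hamming distance is 1.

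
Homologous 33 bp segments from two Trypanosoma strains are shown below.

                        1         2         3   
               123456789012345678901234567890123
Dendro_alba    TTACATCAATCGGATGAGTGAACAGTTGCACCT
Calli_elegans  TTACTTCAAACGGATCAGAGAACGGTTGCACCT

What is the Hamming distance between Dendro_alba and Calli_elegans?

The sequences differ at positions 5 (A/T), 10 (T/A), 16 (G/C), 19 (T/A), 24 (A/G).
That gives 5 mismatches out of 33 aligned sites, so the Hamming distance is 5.

5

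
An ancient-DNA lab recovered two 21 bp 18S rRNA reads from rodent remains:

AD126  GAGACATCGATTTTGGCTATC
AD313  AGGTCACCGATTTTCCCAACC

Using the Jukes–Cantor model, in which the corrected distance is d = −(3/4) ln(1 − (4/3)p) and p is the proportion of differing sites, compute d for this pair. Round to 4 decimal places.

Differing sites — 1:G/A; 2:A/G; 4:A/T; 7:T/C; 15:G/C; 16:G/C; 18:T/A; 20:T/C.
p = 8/21 = 0.380952.
d = −0.75 · ln(1 − (4/3)·0.380952) = −0.75 · ln(0.492064) = −0.75 · (-0.709146) = 0.5319.

0.5319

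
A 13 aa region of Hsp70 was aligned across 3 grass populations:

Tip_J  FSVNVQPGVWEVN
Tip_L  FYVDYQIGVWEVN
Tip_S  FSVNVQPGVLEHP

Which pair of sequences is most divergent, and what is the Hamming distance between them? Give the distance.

Pairwise Hamming distances:
  Tip_J vs Tip_L: 4
  Tip_J vs Tip_S: 3
  Tip_L vs Tip_S: 7
The largest is 7, between Tip_L and Tip_S.

7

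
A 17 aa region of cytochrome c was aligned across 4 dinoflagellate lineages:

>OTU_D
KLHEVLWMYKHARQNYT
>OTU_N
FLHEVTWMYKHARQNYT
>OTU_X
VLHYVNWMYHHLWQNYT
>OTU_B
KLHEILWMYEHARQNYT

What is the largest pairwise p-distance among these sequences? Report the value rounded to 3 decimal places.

0.412

Pairwise Hamming distances:
  OTU_D vs OTU_N: 2
  OTU_D vs OTU_X: 6
  OTU_D vs OTU_B: 2
  OTU_N vs OTU_X: 6
  OTU_N vs OTU_B: 4
  OTU_X vs OTU_B: 7
The largest is 7 mismatches, between OTU_X and OTU_B; p = 7/17 = 0.412.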